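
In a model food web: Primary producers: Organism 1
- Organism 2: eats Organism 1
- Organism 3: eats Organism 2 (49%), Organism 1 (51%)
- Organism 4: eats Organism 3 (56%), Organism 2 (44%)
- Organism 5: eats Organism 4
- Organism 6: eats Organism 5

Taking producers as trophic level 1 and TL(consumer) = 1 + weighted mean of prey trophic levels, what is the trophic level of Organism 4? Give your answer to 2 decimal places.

Organism 2: 1 + 1 = 2
Organism 3: 1 + (0.49×2 + 0.51×1) = 2.49
Organism 4: 1 + (0.56×2.49 + 0.44×2) = 3.2744
Organism 5: 1 + 3.2744 = 4.2744
Organism 6: 1 + 4.2744 = 5.2744

3.27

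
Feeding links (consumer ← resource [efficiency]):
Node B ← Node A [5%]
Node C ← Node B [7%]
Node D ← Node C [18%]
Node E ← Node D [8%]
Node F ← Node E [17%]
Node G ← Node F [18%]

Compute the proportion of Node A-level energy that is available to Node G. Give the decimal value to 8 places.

Product of link efficiencies: 0.05 × 0.07 × 0.18 × 0.08 × 0.17 × 0.18 = 0.00000154224

0.00000154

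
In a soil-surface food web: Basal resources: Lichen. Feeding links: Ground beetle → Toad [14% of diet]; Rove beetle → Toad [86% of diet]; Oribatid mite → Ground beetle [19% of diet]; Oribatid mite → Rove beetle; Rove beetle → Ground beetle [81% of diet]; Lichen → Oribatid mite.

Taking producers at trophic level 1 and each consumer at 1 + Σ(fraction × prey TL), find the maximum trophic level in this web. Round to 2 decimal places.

4.11

Oribatid mite: 1 + 1 = 2
Rove beetle: 1 + 2 = 3
Ground beetle: 1 + (0.81×3 + 0.19×2) = 3.81
Toad: 1 + (0.14×3.81 + 0.86×3) = 4.1134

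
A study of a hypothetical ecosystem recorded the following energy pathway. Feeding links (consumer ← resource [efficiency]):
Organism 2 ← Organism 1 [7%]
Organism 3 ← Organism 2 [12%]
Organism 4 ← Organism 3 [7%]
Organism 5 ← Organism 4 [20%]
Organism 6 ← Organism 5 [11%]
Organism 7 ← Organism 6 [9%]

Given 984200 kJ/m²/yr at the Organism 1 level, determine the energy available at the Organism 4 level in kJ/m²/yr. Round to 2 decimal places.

578.71 kJ/m²/yr

Organism 2: 984200 × 0.07 = 68894 kJ/m²/yr
Organism 3: 68894 × 0.12 = 8267.28 kJ/m²/yr
Organism 4: 8267.28 × 0.07 = 578.7096 kJ/m²/yr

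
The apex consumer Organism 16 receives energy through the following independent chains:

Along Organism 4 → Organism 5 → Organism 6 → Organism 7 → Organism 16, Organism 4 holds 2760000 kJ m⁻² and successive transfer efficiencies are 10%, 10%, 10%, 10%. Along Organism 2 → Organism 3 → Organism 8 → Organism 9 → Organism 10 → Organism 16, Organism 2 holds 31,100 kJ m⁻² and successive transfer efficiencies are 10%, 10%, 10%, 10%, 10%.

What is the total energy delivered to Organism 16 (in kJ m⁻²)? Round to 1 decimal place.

Via Organism 4: 2760000 × 0.1 × 0.1 × 0.1 × 0.1 = 276 kJ m⁻²
Via Organism 2: 31100 × 0.1 × 0.1 × 0.1 × 0.1 × 0.1 = 0.311 kJ m⁻²
Total at Organism 16: 276 + 0.311 = 276.311 kJ m⁻²

276.3 kJ m⁻²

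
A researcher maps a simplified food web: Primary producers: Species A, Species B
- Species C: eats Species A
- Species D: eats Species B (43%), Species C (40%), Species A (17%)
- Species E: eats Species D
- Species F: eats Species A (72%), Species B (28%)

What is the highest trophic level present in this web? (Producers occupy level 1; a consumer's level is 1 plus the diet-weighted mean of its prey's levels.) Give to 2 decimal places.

3.40

Species C: 1 + 1 = 2
Species D: 1 + (0.43×1 + 0.4×2 + 0.17×1) = 2.4
Species E: 1 + 2.4 = 3.4
Species F: 1 + (0.72×1 + 0.28×1) = 2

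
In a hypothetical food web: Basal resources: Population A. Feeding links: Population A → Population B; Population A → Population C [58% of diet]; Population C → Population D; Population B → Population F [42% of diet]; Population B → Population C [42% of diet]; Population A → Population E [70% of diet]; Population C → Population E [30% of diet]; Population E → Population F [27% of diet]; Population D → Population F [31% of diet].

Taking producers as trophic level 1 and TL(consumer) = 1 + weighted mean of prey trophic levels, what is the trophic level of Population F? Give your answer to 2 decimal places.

Population B: 1 + 1 = 2
Population C: 1 + (0.42×2 + 0.58×1) = 2.42
Population D: 1 + 2.42 = 3.42
Population E: 1 + (0.3×2.42 + 0.7×1) = 2.426
Population F: 1 + (0.27×2.426 + 0.42×2 + 0.31×3.42) = 3.55522

3.56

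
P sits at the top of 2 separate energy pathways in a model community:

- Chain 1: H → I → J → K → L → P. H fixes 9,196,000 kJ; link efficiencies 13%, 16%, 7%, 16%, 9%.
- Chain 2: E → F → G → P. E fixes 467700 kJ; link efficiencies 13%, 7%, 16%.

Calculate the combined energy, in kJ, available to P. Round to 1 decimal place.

873.8 kJ

Chain 1: 9196000 × 0.13 × 0.16 × 0.07 × 0.16 × 0.09 = 192.8070144 kJ
Chain 2: 467700 × 0.13 × 0.07 × 0.16 = 680.9712 kJ
Total at P: 192.8070144 + 680.9712 = 873.7782144 kJ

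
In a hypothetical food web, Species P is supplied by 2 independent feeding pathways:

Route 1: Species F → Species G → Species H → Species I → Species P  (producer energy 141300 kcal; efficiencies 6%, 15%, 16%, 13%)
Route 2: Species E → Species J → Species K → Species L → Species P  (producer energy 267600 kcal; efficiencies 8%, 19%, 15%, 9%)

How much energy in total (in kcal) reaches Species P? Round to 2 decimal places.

Route 1: 141300 × 0.06 × 0.15 × 0.16 × 0.13 = 26.45136 kcal
Route 2: 267600 × 0.08 × 0.19 × 0.15 × 0.09 = 54.91152 kcal
Total at Species P: 26.45136 + 54.91152 = 81.36288 kcal

81.36 kcal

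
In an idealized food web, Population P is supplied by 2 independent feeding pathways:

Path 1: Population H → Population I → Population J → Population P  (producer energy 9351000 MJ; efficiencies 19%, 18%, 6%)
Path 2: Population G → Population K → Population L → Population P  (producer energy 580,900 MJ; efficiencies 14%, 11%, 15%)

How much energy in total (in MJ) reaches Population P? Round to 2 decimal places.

Path 1: 9351000 × 0.19 × 0.18 × 0.06 = 19188.252 MJ
Path 2: 580900 × 0.14 × 0.11 × 0.15 = 1341.879 MJ
Total at Population P: 19188.252 + 1341.879 = 20530.131 MJ

20530.13 MJ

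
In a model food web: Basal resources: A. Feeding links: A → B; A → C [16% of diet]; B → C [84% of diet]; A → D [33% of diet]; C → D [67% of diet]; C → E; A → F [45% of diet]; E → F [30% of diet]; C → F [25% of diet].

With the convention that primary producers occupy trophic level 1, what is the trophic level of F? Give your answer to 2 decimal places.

3.31

B: 1 + 1 = 2
C: 1 + (0.16×1 + 0.84×2) = 2.84
D: 1 + (0.33×1 + 0.67×2.84) = 3.2328
E: 1 + 2.84 = 3.84
F: 1 + (0.45×1 + 0.3×3.84 + 0.25×2.84) = 3.312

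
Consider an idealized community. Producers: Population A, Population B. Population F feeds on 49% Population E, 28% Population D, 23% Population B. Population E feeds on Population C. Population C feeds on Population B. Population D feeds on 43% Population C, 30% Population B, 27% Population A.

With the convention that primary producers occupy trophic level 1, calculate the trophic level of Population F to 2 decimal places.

Population C: 1 + 1 = 2
Population D: 1 + (0.43×2 + 0.3×1 + 0.27×1) = 2.43
Population E: 1 + 2 = 3
Population F: 1 + (0.49×3 + 0.28×2.43 + 0.23×1) = 3.3804

3.38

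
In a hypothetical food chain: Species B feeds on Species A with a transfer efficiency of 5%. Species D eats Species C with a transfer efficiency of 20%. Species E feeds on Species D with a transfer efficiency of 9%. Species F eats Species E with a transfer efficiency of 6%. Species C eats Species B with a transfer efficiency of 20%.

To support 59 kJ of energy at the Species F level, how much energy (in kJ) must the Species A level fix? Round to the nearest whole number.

Cumulative transfer efficiency: 0.05 × 0.2 × 0.2 × 0.09 × 0.06 = 0.0000108
Species A energy = 59 / 0.0000108 = 5462963 kJ

5462963 kJ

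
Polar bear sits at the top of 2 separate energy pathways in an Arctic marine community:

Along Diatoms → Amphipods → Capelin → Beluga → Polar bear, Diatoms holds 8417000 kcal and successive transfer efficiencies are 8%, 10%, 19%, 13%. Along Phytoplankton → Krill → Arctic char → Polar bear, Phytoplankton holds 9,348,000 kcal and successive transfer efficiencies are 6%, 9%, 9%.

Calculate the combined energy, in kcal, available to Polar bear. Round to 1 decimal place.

6206.3 kcal

Via Diatoms: 8417000 × 0.08 × 0.1 × 0.19 × 0.13 = 1663.1992 kcal
Via Phytoplankton: 9348000 × 0.06 × 0.09 × 0.09 = 4543.128 kcal
Total at Polar bear: 1663.1992 + 4543.128 = 6206.3272 kcal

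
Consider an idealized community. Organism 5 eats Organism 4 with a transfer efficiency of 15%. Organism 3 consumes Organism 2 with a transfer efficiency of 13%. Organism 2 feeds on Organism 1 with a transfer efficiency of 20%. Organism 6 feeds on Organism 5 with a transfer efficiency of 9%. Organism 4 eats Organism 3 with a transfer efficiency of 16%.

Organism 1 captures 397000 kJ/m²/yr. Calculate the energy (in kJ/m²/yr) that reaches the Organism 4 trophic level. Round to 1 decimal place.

Organism 2: 397000 × 0.2 = 79400 kJ/m²/yr
Organism 3: 79400 × 0.13 = 10322 kJ/m²/yr
Organism 4: 10322 × 0.16 = 1651.52 kJ/m²/yr

1651.5 kJ/m²/yr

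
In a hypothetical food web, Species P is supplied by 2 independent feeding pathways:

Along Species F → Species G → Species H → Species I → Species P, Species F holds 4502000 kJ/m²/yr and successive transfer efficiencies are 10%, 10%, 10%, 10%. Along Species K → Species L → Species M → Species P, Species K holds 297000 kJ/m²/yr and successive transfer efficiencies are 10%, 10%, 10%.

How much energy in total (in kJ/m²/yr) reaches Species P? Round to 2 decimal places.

Via Species F: 4502000 × 0.1 × 0.1 × 0.1 × 0.1 = 450.2 kJ/m²/yr
Via Species K: 297000 × 0.1 × 0.1 × 0.1 = 297 kJ/m²/yr
Total at Species P: 450.2 + 297 = 747.2 kJ/m²/yr

747.20 kJ/m²/yr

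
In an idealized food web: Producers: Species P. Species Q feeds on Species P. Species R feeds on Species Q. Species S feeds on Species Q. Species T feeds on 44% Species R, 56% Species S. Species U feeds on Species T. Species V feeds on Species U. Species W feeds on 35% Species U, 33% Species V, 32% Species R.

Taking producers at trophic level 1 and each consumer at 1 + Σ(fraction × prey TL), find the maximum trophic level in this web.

6

Species Q: 1 + 1 = 2
Species R: 1 + 2 = 3
Species S: 1 + 2 = 3
Species T: 1 + (0.44×3 + 0.56×3) = 4
Species U: 1 + 4 = 5
Species V: 1 + 5 = 6
Species W: 1 + (0.35×5 + 0.33×6 + 0.32×3) = 5.69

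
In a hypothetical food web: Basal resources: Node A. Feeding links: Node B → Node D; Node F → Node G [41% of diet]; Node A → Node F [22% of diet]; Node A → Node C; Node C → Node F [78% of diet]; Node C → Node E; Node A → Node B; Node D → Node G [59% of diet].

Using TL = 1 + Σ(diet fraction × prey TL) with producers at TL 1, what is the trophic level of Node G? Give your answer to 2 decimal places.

Node B: 1 + 1 = 2
Node C: 1 + 1 = 2
Node D: 1 + 2 = 3
Node E: 1 + 2 = 3
Node F: 1 + (0.22×1 + 0.78×2) = 2.78
Node G: 1 + (0.59×3 + 0.41×2.78) = 3.9098

3.91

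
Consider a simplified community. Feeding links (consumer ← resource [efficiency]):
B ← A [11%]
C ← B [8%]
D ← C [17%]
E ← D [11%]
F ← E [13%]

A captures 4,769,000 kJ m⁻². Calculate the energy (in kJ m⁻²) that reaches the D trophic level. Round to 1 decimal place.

7134.4 kJ m⁻²

B: 4769000 × 0.11 = 524590 kJ m⁻²
C: 524590 × 0.08 = 41967.2 kJ m⁻²
D: 41967.2 × 0.17 = 7134.424 kJ m⁻²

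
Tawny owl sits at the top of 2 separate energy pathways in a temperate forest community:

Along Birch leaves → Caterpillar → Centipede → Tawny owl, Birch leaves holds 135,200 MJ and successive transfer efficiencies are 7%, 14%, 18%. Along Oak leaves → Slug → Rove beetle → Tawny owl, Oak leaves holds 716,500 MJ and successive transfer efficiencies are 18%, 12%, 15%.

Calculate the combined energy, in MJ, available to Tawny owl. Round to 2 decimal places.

2559.95 MJ

Via Birch leaves: 135200 × 0.07 × 0.14 × 0.18 = 238.4928 MJ
Via Oak leaves: 716500 × 0.18 × 0.12 × 0.15 = 2321.46 MJ
Total at Tawny owl: 238.4928 + 2321.46 = 2559.9528 MJ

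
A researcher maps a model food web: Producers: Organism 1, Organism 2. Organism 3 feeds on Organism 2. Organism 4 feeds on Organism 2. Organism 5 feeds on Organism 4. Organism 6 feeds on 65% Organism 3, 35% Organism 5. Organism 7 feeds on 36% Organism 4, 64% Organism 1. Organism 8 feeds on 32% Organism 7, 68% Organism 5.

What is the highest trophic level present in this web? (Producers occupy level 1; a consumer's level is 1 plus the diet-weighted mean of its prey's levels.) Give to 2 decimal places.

3.80

Organism 3: 1 + 1 = 2
Organism 4: 1 + 1 = 2
Organism 5: 1 + 2 = 3
Organism 6: 1 + (0.65×2 + 0.35×3) = 3.35
Organism 7: 1 + (0.36×2 + 0.64×1) = 2.36
Organism 8: 1 + (0.32×2.36 + 0.68×3) = 3.7952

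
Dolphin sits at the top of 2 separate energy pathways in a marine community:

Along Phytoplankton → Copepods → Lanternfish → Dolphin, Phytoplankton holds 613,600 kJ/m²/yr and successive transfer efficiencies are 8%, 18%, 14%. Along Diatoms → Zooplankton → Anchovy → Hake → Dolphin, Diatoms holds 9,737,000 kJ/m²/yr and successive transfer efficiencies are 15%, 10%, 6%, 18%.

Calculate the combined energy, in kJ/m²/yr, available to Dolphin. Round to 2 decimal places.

Via Phytoplankton: 613600 × 0.08 × 0.18 × 0.14 = 1237.0176 kJ/m²/yr
Via Diatoms: 9737000 × 0.15 × 0.1 × 0.06 × 0.18 = 1577.394 kJ/m²/yr
Total at Dolphin: 1237.0176 + 1577.394 = 2814.4116 kJ/m²/yr

2814.41 kJ/m²/yr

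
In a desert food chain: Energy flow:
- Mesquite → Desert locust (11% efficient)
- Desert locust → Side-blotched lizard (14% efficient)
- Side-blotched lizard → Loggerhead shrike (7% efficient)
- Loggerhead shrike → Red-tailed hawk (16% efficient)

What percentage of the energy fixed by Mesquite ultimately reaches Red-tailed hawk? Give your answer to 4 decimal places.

0.0172%

Product of link efficiencies: 0.11 × 0.14 × 0.07 × 0.16 = 0.00017248
As a percentage: 0.00017248 × 100 = 0.0172%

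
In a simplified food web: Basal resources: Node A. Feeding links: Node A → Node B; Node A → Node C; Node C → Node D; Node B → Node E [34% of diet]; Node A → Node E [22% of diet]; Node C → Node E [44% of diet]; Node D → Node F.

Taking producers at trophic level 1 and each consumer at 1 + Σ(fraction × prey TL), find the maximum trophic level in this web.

4

Node B: 1 + 1 = 2
Node C: 1 + 1 = 2
Node D: 1 + 2 = 3
Node E: 1 + (0.34×2 + 0.22×1 + 0.44×2) = 2.78
Node F: 1 + 3 = 4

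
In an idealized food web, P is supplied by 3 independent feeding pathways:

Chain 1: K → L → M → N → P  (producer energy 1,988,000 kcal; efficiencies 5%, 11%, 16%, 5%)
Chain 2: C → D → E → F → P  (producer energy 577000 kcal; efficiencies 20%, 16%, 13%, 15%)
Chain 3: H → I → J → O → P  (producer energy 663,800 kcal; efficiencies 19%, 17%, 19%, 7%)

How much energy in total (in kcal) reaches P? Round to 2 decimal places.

732.68 kcal

Chain 1: 1988000 × 0.05 × 0.11 × 0.16 × 0.05 = 87.472 kcal
Chain 2: 577000 × 0.2 × 0.16 × 0.13 × 0.15 = 360.048 kcal
Chain 3: 663800 × 0.19 × 0.17 × 0.19 × 0.07 = 285.161842 kcal
Total at P: 87.472 + 360.048 + 285.161842 = 732.681842 kcal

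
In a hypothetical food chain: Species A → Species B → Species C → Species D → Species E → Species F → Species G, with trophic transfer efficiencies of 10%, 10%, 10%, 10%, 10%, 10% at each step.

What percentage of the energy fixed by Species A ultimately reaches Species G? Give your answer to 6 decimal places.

0.000100%

Product of link efficiencies: 0.1 × 0.1 × 0.1 × 0.1 × 0.1 × 0.1 = 0.000001
As a percentage: 0.000001 × 100 = 0.000100%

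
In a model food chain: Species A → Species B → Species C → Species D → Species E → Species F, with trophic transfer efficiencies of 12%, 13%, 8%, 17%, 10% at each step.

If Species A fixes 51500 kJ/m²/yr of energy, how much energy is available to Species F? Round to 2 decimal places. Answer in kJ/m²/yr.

1.09 kJ/m²/yr

Species B: 51500 × 0.12 = 6180 kJ/m²/yr
Species C: 6180 × 0.13 = 803.4 kJ/m²/yr
Species D: 803.4 × 0.08 = 64.272 kJ/m²/yr
Species E: 64.272 × 0.17 = 10.92624 kJ/m²/yr
Species F: 10.92624 × 0.1 = 1.092624 kJ/m²/yr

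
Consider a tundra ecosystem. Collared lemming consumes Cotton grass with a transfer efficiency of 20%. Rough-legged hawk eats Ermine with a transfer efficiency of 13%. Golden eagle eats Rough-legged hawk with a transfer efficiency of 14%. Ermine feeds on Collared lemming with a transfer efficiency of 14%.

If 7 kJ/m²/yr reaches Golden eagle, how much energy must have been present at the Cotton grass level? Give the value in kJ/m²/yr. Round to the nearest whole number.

Cumulative transfer efficiency: 0.2 × 0.14 × 0.13 × 0.14 = 0.0005096
Cotton grass energy = 7 / 0.0005096 = 13736 kJ/m²/yr

13736 kJ/m²/yr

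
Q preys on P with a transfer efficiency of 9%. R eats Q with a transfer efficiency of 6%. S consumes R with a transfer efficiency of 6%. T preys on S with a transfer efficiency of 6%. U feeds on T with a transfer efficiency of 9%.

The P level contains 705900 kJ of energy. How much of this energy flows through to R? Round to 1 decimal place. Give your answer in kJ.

Q: 705900 × 0.09 = 63531 kJ
R: 63531 × 0.06 = 3811.86 kJ

3811.9 kJ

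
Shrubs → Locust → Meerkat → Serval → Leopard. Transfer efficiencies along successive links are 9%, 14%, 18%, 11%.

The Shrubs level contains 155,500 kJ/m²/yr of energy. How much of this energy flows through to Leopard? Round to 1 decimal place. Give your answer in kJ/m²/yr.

Locust: 155500 × 0.09 = 13995 kJ/m²/yr
Meerkat: 13995 × 0.14 = 1959.3 kJ/m²/yr
Serval: 1959.3 × 0.18 = 352.674 kJ/m²/yr
Leopard: 352.674 × 0.11 = 38.79414 kJ/m²/yr

38.8 kJ/m²/yr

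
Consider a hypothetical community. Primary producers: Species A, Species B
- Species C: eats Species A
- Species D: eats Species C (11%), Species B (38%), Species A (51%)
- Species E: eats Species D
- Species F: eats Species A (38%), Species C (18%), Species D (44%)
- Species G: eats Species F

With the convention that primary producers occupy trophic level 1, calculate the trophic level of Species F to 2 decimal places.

2.67

Species C: 1 + 1 = 2
Species D: 1 + (0.11×2 + 0.38×1 + 0.51×1) = 2.11
Species E: 1 + 2.11 = 3.11
Species F: 1 + (0.38×1 + 0.18×2 + 0.44×2.11) = 2.6684
Species G: 1 + 2.6684 = 3.6684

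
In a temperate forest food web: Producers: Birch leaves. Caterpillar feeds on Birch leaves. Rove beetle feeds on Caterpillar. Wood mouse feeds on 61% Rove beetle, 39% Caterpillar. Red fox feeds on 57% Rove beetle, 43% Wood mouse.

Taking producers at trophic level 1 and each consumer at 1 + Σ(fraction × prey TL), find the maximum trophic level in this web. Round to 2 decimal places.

Caterpillar: 1 + 1 = 2
Rove beetle: 1 + 2 = 3
Wood mouse: 1 + (0.61×3 + 0.39×2) = 3.61
Red fox: 1 + (0.57×3 + 0.43×3.61) = 4.2623

4.26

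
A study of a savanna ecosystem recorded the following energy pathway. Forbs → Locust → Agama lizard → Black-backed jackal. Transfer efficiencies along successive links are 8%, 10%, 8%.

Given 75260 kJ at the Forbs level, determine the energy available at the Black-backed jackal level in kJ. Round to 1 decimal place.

48.2 kJ

Locust: 75260 × 0.08 = 6020.8 kJ
Agama lizard: 6020.8 × 0.1 = 602.08 kJ
Black-backed jackal: 602.08 × 0.08 = 48.1664 kJ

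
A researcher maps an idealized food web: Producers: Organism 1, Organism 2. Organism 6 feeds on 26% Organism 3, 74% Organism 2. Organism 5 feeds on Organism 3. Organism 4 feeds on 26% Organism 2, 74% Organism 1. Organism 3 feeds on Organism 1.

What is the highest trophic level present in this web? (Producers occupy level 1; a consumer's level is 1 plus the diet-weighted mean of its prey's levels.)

Organism 3: 1 + 1 = 2
Organism 4: 1 + (0.26×1 + 0.74×1) = 2
Organism 5: 1 + 2 = 3
Organism 6: 1 + (0.26×2 + 0.74×1) = 2.26

3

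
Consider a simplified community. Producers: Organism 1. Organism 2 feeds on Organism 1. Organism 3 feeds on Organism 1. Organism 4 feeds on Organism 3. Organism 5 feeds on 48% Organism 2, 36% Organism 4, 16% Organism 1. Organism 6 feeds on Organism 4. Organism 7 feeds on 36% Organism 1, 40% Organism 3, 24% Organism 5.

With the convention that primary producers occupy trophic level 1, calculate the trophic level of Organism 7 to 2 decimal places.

Organism 2: 1 + 1 = 2
Organism 3: 1 + 1 = 2
Organism 4: 1 + 2 = 3
Organism 5: 1 + (0.48×2 + 0.36×3 + 0.16×1) = 3.2
Organism 6: 1 + 3 = 4
Organism 7: 1 + (0.36×1 + 0.4×2 + 0.24×3.2) = 2.928

2.93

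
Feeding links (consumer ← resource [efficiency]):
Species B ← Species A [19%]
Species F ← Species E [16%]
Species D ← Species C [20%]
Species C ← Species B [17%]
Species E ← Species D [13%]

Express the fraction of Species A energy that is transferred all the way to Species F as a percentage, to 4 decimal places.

Product of link efficiencies: 0.19 × 0.17 × 0.2 × 0.13 × 0.16 = 0.000134368
As a percentage: 0.000134368 × 100 = 0.0134%

0.0134%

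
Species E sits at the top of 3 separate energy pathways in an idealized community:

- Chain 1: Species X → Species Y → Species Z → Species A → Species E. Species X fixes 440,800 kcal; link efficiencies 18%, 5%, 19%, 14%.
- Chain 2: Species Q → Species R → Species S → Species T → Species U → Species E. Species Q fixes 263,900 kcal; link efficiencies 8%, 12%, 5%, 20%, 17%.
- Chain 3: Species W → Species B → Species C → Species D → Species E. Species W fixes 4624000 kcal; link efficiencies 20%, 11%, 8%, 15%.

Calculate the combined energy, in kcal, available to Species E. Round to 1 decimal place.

Chain 1: 440800 × 0.18 × 0.05 × 0.19 × 0.14 = 105.52752 kcal
Chain 2: 263900 × 0.08 × 0.12 × 0.05 × 0.2 × 0.17 = 4.306848 kcal
Chain 3: 4624000 × 0.2 × 0.11 × 0.08 × 0.15 = 1220.736 kcal
Total at Species E: 105.52752 + 4.306848 + 1220.736 = 1330.570368 kcal

1330.6 kcal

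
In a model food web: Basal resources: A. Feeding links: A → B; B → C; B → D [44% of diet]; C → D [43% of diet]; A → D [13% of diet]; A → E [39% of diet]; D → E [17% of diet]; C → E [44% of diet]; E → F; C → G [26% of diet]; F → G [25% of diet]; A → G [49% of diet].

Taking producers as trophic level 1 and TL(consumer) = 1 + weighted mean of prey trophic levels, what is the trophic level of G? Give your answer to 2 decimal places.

3.34

B: 1 + 1 = 2
C: 1 + 2 = 3
D: 1 + (0.44×2 + 0.43×3 + 0.13×1) = 3.3
E: 1 + (0.39×1 + 0.17×3.3 + 0.44×3) = 3.271
F: 1 + 3.271 = 4.271
G: 1 + (0.26×3 + 0.25×4.271 + 0.49×1) = 3.33775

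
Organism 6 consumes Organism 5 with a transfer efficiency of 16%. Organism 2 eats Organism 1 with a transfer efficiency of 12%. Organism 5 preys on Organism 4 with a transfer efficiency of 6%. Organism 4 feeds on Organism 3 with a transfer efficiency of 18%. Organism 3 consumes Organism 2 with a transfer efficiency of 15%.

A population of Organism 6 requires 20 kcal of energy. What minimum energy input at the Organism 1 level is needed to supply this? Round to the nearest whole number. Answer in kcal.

643004 kcal

Cumulative transfer efficiency: 0.12 × 0.15 × 0.18 × 0.06 × 0.16 = 0.000031104
Organism 1 energy = 20 / 0.000031104 = 643004 kcal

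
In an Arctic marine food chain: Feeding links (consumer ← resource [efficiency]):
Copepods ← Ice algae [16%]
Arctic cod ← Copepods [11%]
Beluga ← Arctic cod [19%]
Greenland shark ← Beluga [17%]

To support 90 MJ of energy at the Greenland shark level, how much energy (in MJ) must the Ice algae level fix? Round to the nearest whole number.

158317 MJ

Cumulative transfer efficiency: 0.16 × 0.11 × 0.19 × 0.17 = 0.00056848
Ice algae energy = 90 / 0.00056848 = 158317 MJ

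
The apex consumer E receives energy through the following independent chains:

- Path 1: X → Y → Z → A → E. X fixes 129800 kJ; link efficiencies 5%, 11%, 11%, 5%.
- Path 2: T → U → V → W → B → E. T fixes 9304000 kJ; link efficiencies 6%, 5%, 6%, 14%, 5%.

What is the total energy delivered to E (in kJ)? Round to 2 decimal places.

15.65 kJ

Path 1: 129800 × 0.05 × 0.11 × 0.11 × 0.05 = 3.92645 kJ
Path 2: 9304000 × 0.06 × 0.05 × 0.06 × 0.14 × 0.05 = 11.72304 kJ
Total at E: 3.92645 + 11.72304 = 15.64949 kJ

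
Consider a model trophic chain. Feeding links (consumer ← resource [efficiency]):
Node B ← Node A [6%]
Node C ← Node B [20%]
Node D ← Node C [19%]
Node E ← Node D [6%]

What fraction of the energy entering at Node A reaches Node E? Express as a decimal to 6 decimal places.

Product of link efficiencies: 0.06 × 0.2 × 0.19 × 0.06 = 0.0001368

0.000137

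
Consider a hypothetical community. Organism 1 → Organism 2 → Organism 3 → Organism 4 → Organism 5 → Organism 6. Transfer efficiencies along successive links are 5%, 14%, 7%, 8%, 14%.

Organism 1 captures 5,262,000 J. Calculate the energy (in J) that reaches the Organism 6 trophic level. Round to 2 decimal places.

28.88 J

Organism 2: 5262000 × 0.05 = 263100 J
Organism 3: 263100 × 0.14 = 36834 J
Organism 4: 36834 × 0.07 = 2578.38 J
Organism 5: 2578.38 × 0.08 = 206.2704 J
Organism 6: 206.2704 × 0.14 = 28.877856 J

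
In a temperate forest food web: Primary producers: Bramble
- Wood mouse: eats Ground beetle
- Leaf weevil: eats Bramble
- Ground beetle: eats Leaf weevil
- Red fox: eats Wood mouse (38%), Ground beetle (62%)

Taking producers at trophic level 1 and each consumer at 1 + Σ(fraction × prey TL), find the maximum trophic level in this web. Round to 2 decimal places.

Leaf weevil: 1 + 1 = 2
Ground beetle: 1 + 2 = 3
Wood mouse: 1 + 3 = 4
Red fox: 1 + (0.38×4 + 0.62×3) = 4.38

4.38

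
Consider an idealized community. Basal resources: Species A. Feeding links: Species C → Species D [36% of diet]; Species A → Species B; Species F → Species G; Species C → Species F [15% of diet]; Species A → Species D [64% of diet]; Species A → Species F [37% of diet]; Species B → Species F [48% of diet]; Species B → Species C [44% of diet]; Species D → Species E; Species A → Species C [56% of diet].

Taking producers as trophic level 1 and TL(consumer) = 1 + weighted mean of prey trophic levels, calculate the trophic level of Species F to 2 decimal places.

2.70

Species B: 1 + 1 = 2
Species C: 1 + (0.56×1 + 0.44×2) = 2.44
Species D: 1 + (0.36×2.44 + 0.64×1) = 2.5184
Species E: 1 + 2.5184 = 3.5184
Species F: 1 + (0.48×2 + 0.15×2.44 + 0.37×1) = 2.696
Species G: 1 + 2.696 = 3.696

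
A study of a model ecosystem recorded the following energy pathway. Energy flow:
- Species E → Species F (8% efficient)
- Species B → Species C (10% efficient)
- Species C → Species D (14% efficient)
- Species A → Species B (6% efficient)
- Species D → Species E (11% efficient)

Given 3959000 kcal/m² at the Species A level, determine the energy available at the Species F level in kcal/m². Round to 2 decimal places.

Species B: 3959000 × 0.06 = 237540 kcal/m²
Species C: 237540 × 0.1 = 23754 kcal/m²
Species D: 23754 × 0.14 = 3325.56 kcal/m²
Species E: 3325.56 × 0.11 = 365.8116 kcal/m²
Species F: 365.8116 × 0.08 = 29.264928 kcal/m²

29.26 kcal/m²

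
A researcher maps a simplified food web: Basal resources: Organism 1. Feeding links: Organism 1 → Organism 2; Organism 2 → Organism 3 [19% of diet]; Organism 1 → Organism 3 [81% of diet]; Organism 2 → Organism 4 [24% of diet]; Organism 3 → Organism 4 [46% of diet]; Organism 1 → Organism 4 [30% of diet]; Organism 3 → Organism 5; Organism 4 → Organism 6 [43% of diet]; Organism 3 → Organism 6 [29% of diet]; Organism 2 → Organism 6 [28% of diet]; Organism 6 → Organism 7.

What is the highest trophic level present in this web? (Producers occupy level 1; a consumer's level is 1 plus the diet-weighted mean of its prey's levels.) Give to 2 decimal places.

4.39

Organism 2: 1 + 1 = 2
Organism 3: 1 + (0.19×2 + 0.81×1) = 2.19
Organism 4: 1 + (0.24×2 + 0.46×2.19 + 0.3×1) = 2.7874
Organism 5: 1 + 2.19 = 3.19
Organism 6: 1 + (0.43×2.7874 + 0.29×2.19 + 0.28×2) = 3.393682
Organism 7: 1 + 3.393682 = 4.393682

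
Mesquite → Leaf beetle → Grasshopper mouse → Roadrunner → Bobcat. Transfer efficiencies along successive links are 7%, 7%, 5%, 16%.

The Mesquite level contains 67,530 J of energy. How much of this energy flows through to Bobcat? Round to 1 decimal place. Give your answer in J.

Leaf beetle: 67530 × 0.07 = 4727.1 J
Grasshopper mouse: 4727.1 × 0.07 = 330.897 J
Roadrunner: 330.897 × 0.05 = 16.54485 J
Bobcat: 16.54485 × 0.16 = 2.647176 J

2.6 J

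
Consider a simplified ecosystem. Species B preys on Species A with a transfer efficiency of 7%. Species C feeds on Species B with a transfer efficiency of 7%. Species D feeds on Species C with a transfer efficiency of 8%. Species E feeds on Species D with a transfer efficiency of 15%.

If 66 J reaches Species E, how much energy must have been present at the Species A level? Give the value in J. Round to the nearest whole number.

Cumulative transfer efficiency: 0.07 × 0.07 × 0.08 × 0.15 = 0.0000588
Species A energy = 66 / 0.0000588 = 1122449 J

1122449 J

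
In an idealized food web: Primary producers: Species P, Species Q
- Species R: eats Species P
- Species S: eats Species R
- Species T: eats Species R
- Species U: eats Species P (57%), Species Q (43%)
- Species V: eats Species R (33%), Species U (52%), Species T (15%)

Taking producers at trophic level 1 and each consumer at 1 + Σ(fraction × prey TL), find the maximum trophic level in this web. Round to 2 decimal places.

Species R: 1 + 1 = 2
Species S: 1 + 2 = 3
Species T: 1 + 2 = 3
Species U: 1 + (0.57×1 + 0.43×1) = 2
Species V: 1 + (0.33×2 + 0.52×2 + 0.15×3) = 3.15

3.15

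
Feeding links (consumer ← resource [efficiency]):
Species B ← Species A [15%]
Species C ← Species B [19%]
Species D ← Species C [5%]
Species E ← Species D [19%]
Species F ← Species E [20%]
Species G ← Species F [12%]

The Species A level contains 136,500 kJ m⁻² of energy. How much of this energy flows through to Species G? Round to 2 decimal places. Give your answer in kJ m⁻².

Species B: 136500 × 0.15 = 20475 kJ m⁻²
Species C: 20475 × 0.19 = 3890.25 kJ m⁻²
Species D: 3890.25 × 0.05 = 194.5125 kJ m⁻²
Species E: 194.5125 × 0.19 = 36.957375 kJ m⁻²
Species F: 36.957375 × 0.2 = 7.391475 kJ m⁻²
Species G: 7.391475 × 0.12 = 0.886977 kJ m⁻²

0.89 kJ m⁻²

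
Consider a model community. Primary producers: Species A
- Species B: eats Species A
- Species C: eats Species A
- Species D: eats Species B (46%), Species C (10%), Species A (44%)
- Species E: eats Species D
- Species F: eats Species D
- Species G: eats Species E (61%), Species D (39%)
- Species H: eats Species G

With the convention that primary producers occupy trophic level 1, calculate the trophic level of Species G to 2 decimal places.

4.17

Species B: 1 + 1 = 2
Species C: 1 + 1 = 2
Species D: 1 + (0.46×2 + 0.1×2 + 0.44×1) = 2.56
Species E: 1 + 2.56 = 3.56
Species F: 1 + 2.56 = 3.56
Species G: 1 + (0.61×3.56 + 0.39×2.56) = 4.17
Species H: 1 + 4.17 = 5.17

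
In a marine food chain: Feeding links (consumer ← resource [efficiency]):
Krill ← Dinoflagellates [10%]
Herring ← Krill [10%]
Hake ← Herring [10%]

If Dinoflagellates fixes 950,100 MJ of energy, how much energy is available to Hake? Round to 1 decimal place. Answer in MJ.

Krill: 950100 × 0.1 = 95010 MJ
Herring: 95010 × 0.1 = 9501 MJ
Hake: 9501 × 0.1 = 950.1 MJ

950.1 MJ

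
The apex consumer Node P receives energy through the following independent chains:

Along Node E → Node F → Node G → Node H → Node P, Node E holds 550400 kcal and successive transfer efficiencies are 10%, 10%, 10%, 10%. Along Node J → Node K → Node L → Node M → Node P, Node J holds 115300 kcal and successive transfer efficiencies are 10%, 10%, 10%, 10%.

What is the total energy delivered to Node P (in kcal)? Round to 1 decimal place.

Via Node E: 550400 × 0.1 × 0.1 × 0.1 × 0.1 = 55.04 kcal
Via Node J: 115300 × 0.1 × 0.1 × 0.1 × 0.1 = 11.53 kcal
Total at Node P: 55.04 + 11.53 = 66.57 kcal

66.6 kcal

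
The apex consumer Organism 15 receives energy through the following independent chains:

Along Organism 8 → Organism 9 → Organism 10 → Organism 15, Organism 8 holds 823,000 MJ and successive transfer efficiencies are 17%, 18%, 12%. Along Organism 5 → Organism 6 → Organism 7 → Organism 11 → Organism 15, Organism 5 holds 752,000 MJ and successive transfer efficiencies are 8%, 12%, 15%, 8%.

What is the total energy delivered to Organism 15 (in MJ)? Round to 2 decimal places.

Via Organism 8: 823000 × 0.17 × 0.18 × 0.12 = 3022.056 MJ
Via Organism 5: 752000 × 0.08 × 0.12 × 0.15 × 0.08 = 86.6304 MJ
Total at Organism 15: 3022.056 + 86.6304 = 3108.6864 MJ

3108.69 MJ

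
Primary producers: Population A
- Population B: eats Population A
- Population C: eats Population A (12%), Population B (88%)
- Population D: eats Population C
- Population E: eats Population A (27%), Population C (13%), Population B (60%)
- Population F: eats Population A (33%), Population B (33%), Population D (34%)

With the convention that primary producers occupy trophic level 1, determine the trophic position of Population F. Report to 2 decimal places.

3.31

Population B: 1 + 1 = 2
Population C: 1 + (0.12×1 + 0.88×2) = 2.88
Population D: 1 + 2.88 = 3.88
Population E: 1 + (0.27×1 + 0.13×2.88 + 0.6×2) = 2.8444
Population F: 1 + (0.33×1 + 0.33×2 + 0.34×3.88) = 3.3092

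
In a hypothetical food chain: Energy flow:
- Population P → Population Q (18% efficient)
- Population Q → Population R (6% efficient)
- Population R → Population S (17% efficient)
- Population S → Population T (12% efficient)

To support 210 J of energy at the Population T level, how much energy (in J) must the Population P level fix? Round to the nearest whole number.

953159 J

Cumulative transfer efficiency: 0.18 × 0.06 × 0.17 × 0.12 = 0.00022032
Population P energy = 210 / 0.00022032 = 953159 J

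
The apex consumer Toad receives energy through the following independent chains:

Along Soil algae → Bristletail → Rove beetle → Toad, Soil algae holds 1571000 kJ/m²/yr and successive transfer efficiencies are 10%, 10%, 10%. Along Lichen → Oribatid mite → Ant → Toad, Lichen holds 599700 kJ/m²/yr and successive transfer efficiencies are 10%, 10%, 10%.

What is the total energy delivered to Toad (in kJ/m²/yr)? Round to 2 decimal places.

2170.70 kJ/m²/yr

Via Soil algae: 1571000 × 0.1 × 0.1 × 0.1 = 1571 kJ/m²/yr
Via Lichen: 599700 × 0.1 × 0.1 × 0.1 = 599.7 kJ/m²/yr
Total at Toad: 1571 + 599.7 = 2170.7 kJ/m²/yr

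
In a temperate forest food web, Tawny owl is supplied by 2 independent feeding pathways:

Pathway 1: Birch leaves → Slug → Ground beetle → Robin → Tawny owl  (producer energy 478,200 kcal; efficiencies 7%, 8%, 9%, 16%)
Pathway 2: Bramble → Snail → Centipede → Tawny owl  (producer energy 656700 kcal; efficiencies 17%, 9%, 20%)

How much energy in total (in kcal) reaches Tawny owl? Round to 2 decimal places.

2048.06 kcal

Pathway 1: 478200 × 0.07 × 0.08 × 0.09 × 0.16 = 38.562048 kcal
Pathway 2: 656700 × 0.17 × 0.09 × 0.2 = 2009.502 kcal
Total at Tawny owl: 38.562048 + 2009.502 = 2048.064048 kcal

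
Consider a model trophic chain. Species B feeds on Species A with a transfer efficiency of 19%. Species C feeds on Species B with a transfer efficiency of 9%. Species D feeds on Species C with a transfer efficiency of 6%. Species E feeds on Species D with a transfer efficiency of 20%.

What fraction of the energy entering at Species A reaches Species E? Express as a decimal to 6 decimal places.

Product of link efficiencies: 0.19 × 0.09 × 0.06 × 0.2 = 0.0002052

0.000205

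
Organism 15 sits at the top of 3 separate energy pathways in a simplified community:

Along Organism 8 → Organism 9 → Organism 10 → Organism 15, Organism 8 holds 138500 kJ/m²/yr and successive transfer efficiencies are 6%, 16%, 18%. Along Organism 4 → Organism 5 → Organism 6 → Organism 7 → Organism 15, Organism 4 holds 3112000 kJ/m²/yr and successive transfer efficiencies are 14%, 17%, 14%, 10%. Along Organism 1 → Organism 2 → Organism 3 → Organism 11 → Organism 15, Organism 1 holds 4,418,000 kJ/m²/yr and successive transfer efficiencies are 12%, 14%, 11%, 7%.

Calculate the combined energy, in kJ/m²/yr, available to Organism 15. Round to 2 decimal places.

1847.76 kJ/m²/yr

Via Organism 8: 138500 × 0.06 × 0.16 × 0.18 = 239.328 kJ/m²/yr
Via Organism 4: 3112000 × 0.14 × 0.17 × 0.14 × 0.1 = 1036.9184 kJ/m²/yr
Via Organism 1: 4418000 × 0.12 × 0.14 × 0.11 × 0.07 = 571.51248 kJ/m²/yr
Total at Organism 15: 239.328 + 1036.9184 + 571.51248 = 1847.75888 kJ/m²/yr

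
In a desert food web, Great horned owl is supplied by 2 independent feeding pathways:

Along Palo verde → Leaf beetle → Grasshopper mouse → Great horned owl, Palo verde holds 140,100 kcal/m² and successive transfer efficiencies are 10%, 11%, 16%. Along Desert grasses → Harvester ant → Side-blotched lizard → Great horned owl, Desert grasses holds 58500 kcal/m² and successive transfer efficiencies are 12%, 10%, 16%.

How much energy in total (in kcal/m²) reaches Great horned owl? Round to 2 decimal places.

Via Palo verde: 140100 × 0.1 × 0.11 × 0.16 = 246.576 kcal/m²
Via Desert grasses: 58500 × 0.12 × 0.1 × 0.16 = 112.32 kcal/m²
Total at Great horned owl: 246.576 + 112.32 = 358.896 kcal/m²

358.90 kcal/m²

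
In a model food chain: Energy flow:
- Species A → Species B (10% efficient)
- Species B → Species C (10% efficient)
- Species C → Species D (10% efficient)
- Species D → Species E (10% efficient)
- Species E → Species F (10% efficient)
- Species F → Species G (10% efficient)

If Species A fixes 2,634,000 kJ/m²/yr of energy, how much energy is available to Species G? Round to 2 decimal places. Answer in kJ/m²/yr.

Species B: 2634000 × 0.1 = 263400 kJ/m²/yr
Species C: 263400 × 0.1 = 26340 kJ/m²/yr
Species D: 26340 × 0.1 = 2634 kJ/m²/yr
Species E: 2634 × 0.1 = 263.4 kJ/m²/yr
Species F: 263.4 × 0.1 = 26.34 kJ/m²/yr
Species G: 26.34 × 0.1 = 2.634 kJ/m²/yr

2.63 kJ/m²/yr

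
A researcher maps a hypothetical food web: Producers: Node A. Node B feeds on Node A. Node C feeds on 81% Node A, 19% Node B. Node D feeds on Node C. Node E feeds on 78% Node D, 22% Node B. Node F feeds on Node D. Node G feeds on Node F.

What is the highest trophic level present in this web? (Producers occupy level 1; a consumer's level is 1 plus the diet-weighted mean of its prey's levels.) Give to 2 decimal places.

Node B: 1 + 1 = 2
Node C: 1 + (0.81×1 + 0.19×2) = 2.19
Node D: 1 + 2.19 = 3.19
Node E: 1 + (0.78×3.19 + 0.22×2) = 3.9282
Node F: 1 + 3.19 = 4.19
Node G: 1 + 4.19 = 5.19

5.19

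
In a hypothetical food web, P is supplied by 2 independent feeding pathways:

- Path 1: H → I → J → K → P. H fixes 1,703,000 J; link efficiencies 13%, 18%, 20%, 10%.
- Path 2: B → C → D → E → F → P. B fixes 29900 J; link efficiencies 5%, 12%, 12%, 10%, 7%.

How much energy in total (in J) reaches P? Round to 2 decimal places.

Path 1: 1703000 × 0.13 × 0.18 × 0.2 × 0.1 = 797.004 J
Path 2: 29900 × 0.05 × 0.12 × 0.12 × 0.1 × 0.07 = 0.150696 J
Total at P: 797.004 + 0.150696 = 797.154696 J

797.15 J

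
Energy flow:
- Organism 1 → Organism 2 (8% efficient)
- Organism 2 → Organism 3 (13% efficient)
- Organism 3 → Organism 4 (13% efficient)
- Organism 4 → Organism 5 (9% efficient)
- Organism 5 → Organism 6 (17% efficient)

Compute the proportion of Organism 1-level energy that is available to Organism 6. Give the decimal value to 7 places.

0.0000207

Product of link efficiencies: 0.08 × 0.13 × 0.13 × 0.09 × 0.17 = 0.0000206856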